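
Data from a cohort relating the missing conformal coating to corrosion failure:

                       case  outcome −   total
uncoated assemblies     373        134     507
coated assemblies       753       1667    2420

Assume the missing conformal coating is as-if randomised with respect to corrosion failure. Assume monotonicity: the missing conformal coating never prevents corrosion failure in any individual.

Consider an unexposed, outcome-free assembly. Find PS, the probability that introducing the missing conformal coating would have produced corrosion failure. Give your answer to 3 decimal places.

PS ≈ 0.616

p₁ = P(outcome | exposed) = 373/507 = 0.7357
p₀ = P(outcome | unexposed) = 753/2420 = 0.31116
Under exogeneity and monotonicity, PS = (p₁ − p₀)/(1 − p₀).
PS = (0.7357 − 0.31116) / 0.68884 ≈ 0.6163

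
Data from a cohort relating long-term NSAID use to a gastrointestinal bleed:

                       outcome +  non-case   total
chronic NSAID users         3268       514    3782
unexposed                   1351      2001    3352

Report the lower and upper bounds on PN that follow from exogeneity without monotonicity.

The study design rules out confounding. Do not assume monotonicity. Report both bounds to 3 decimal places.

0.534 ≤ PN ≤ 0.691

p₁ = P(outcome | exposed) = 3268/3782 = 0.86409
p₀ = P(outcome | unexposed) = 1351/3352 = 0.40304
Under exogeneity alone the bounds on PN are max{0,(p₁−p₀)/p₁} ≤ PN ≤ min{1,(1−p₀)/p₁}.
  lower = (p₁ − p₀)/p₁ = 0.46105 / 0.86409 ≈ 0.5336
  upper = min{1, (1 − p₀)/p₁} = 0.59696 / 0.86409 ≈ 0.6908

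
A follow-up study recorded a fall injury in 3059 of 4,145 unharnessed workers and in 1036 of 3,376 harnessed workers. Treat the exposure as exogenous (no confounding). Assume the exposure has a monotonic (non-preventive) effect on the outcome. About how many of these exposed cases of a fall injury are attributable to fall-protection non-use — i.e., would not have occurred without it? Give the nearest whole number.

about 1787 cases

p₁ = P(outcome | exposed) = 3059/4145 = 0.738
p₀ = P(outcome | unexposed) = 1036/3376 = 0.30687
PN = (p₁ − p₀)/p₁ = (0.738 − 0.30687) / 0.738 ≈ 0.58418.
Attributable cases ≈ PN × (exposed cases) = 0.58418 × 3059 ≈ 1787.02.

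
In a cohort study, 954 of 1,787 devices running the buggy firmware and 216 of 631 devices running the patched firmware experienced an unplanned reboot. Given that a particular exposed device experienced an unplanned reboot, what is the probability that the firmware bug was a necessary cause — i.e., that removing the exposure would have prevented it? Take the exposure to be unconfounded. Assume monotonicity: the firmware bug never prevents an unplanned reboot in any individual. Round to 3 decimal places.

PN ≈ 0.359

p₁ = P(outcome | exposed) = 954/1787 = 0.53386
p₀ = P(outcome | unexposed) = 216/631 = 0.34231
Under exogeneity and monotonicity, PN = (p₁ − p₀) / p₁.
PN = (0.53386 − 0.34231) / 0.53386 = 0.19154 / 0.53386 ≈ 0.3588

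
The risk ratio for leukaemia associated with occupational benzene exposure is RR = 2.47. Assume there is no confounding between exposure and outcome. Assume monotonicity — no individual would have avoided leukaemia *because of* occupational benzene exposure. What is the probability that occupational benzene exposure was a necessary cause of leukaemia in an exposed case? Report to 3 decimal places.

Under exogeneity and monotonicity, PN = (RR − 1) / RR = 1 − 1/RR.
PN = (2.47 − 1) / 2.47 = 1.47 / 2.47 ≈ 0.5951

PN ≈ 0.595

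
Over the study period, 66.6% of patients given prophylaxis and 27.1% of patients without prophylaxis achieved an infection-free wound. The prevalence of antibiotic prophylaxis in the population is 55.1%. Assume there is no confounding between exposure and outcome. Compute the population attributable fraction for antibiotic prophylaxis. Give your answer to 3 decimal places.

p₁ = 0.666, p₀ = 0.271.
Overall risk P(Y=1) = π·p₁ + (1−π)·p₀ = 0.551×0.666 + 0.449×0.271 = 0.48864.
Under exogeneity, PAF = [P(Y=1) − p₀] / P(Y=1).
PAF = (0.48864 − 0.271) / 0.48864 ≈ 0.4454

PAF ≈ 0.445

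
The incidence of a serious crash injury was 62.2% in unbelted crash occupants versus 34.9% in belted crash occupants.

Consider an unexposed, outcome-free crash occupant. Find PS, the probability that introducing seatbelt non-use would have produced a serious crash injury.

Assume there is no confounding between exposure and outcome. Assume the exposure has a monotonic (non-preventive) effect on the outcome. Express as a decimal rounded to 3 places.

p₁ = 0.622, p₀ = 0.349.
Under exogeneity and monotonicity, PS = (p₁ − p₀) / (1 − p₀).
PS = (0.622 − 0.349) / (1 − 0.349) = 0.273 / 0.651 ≈ 0.4194

PS ≈ 0.419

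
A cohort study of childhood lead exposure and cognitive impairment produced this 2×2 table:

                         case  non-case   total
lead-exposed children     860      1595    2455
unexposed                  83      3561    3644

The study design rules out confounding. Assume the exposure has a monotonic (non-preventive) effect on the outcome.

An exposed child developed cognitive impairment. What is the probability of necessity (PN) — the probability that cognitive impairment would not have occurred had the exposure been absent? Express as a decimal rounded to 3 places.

p₁ = P(outcome | exposed) = 860/2455 = 0.35031
p₀ = P(outcome | unexposed) = 83/3644 = 0.022777
Under exogeneity and monotonicity, PN = (p₁ − p₀)/p₁.
PN = (0.35031 − 0.022777) / 0.35031 ≈ 0.9350

PN ≈ 0.935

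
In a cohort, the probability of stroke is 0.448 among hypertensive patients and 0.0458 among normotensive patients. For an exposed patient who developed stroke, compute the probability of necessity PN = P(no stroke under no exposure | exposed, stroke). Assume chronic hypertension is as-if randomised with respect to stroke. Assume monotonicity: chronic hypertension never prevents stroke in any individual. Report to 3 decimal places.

Let p₁ = 0.448, p₀ = 0.0458.
Under exogeneity and monotonicity, PN = (p₁ − p₀) / p₁.
PN = (0.448 − 0.0458) / 0.448 = 0.4022 / 0.448 ≈ 0.8978

PN ≈ 0.898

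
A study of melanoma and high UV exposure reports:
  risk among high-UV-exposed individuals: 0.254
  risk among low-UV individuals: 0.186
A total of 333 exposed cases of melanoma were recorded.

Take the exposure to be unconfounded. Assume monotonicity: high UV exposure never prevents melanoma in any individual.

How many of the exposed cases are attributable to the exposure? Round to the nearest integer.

about 89 cases

Let p₁ = 0.254, p₀ = 0.186.
PN = (p₁ − p₀)/p₁ = (0.254 − 0.186) / 0.254 ≈ 0.26772.
Attributable cases ≈ PN × (exposed cases) = 0.26772 × 333 ≈ 89.15.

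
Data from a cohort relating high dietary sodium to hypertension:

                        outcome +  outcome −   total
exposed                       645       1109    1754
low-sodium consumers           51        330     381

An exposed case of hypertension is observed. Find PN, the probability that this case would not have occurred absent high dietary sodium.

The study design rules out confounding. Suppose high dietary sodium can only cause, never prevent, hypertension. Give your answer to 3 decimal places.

p₁ = P(outcome | exposed) = 645/1754 = 0.36773
p₀ = P(outcome | unexposed) = 51/381 = 0.13386
Under exogeneity and monotonicity, PN = (p₁ − p₀)/p₁.
PN = (0.36773 − 0.13386) / 0.36773 ≈ 0.6360

PN ≈ 0.636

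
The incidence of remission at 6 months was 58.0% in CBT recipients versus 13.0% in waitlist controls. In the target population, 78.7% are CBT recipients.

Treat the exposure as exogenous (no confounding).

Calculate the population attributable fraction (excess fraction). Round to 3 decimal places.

p₁ = 0.58, p₀ = 0.13.
Overall risk P(Y=1) = π·p₁ + (1−π)·p₀ = 0.787×0.58 + 0.213×0.13 = 0.48415.
Under exogeneity, PAF = [P(Y=1) − p₀] / P(Y=1).
PAF = (0.48415 − 0.13) / 0.48415 ≈ 0.7315

PAF ≈ 0.731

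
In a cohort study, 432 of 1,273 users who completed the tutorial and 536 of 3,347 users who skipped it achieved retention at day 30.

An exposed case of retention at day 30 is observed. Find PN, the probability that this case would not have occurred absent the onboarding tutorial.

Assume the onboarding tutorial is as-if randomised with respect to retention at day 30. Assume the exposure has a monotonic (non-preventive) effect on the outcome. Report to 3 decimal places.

p₁ = P(outcome | exposed) = 432/1273 = 0.33936
p₀ = P(outcome | unexposed) = 536/3347 = 0.16014
Under exogeneity and monotonicity, PN = (p₁ − p₀) / p₁.
PN = (0.33936 − 0.16014) / 0.33936 = 0.17921 / 0.33936 ≈ 0.5281

PN ≈ 0.528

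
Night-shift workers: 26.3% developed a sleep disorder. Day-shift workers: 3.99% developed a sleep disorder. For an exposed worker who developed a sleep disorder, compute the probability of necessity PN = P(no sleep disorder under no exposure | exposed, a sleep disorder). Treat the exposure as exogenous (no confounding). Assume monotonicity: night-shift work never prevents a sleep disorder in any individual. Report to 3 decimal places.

p₁ = 0.263, p₀ = 0.0399.
Under exogeneity and monotonicity, PN = (p₁ − p₀) / p₁.
PN = (0.263 − 0.0399) / 0.263 = 0.2231 / 0.263 ≈ 0.8483

PN ≈ 0.848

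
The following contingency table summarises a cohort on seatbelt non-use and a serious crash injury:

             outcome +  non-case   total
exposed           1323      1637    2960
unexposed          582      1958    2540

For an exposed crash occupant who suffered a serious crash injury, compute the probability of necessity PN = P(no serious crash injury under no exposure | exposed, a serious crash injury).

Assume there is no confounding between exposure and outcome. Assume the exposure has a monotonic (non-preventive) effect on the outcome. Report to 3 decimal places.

PN ≈ 0.487

p₁ = P(outcome | exposed) = 1323/2960 = 0.44696
p₀ = P(outcome | unexposed) = 582/2540 = 0.22913
Under exogeneity and monotonicity, PN = (p₁ − p₀)/p₁.
PN = (0.44696 − 0.22913) / 0.44696 ≈ 0.4873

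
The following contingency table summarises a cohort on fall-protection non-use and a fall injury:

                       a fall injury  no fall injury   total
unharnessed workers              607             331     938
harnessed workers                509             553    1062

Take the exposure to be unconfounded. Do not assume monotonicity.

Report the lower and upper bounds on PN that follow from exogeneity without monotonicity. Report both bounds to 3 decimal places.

p₁ = P(outcome | exposed) = 607/938 = 0.64712
p₀ = P(outcome | unexposed) = 509/1062 = 0.47928
Under exogeneity alone the bounds on PN are max{0,(p₁−p₀)/p₁} ≤ PN ≤ min{1,(1−p₀)/p₁}.
  lower = (p₁ − p₀)/p₁ = 0.16784 / 0.64712 ≈ 0.2594
  upper = min{1, (1 − p₀)/p₁} = 0.52072 / 0.64712 ≈ 0.8047

0.259 ≤ PN ≤ 0.805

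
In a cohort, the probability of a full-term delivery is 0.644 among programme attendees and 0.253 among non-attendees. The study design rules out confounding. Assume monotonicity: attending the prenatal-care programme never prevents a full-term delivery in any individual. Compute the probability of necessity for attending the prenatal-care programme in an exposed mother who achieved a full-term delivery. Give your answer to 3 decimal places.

PN ≈ 0.607

Let p₁ = 0.644, p₀ = 0.253.
Under exogeneity and monotonicity, PN = (p₁ − p₀) / p₁.
PN = (0.644 − 0.253) / 0.644 = 0.391 / 0.644 ≈ 0.6071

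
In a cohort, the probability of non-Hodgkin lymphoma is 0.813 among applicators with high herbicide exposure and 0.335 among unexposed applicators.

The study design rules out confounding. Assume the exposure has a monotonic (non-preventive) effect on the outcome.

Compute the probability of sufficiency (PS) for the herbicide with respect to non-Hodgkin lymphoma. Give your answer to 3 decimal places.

PS ≈ 0.719

Let p₁ = 0.813, p₀ = 0.335.
Under exogeneity and monotonicity, PS = (p₁ − p₀) / (1 − p₀).
PS = (0.813 − 0.335) / (1 − 0.335) = 0.478 / 0.665 ≈ 0.7188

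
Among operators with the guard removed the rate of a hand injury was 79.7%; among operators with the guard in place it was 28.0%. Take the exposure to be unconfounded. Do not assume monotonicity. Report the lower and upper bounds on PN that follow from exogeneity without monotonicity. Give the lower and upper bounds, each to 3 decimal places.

p₁ = 0.797, p₀ = 0.28.
Under exogeneity alone the bounds on PN are max{0,(p₁−p₀)/p₁} ≤ PN ≤ min{1,(1−p₀)/p₁}.
  lower = (p₁ − p₀)/p₁ = 0.517 / 0.797 ≈ 0.6487
  upper = min{1, (1 − p₀)/p₁} = 0.72 / 0.797 ≈ 0.9034

0.649 ≤ PN ≤ 0.903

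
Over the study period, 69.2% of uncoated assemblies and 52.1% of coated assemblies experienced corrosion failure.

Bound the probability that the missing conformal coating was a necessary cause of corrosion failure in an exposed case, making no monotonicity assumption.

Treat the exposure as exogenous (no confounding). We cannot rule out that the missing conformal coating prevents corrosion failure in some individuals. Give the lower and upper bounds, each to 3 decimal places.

0.247 ≤ PN ≤ 0.692

p₁ = 0.692, p₀ = 0.521.
Under exogeneity alone the bounds on PN are max{0,(p₁−p₀)/p₁} ≤ PN ≤ min{1,(1−p₀)/p₁}.
  lower = (p₁ − p₀)/p₁ = 0.171 / 0.692 ≈ 0.2471
  upper = min{1, (1 − p₀)/p₁} = 0.479 / 0.692 ≈ 0.6922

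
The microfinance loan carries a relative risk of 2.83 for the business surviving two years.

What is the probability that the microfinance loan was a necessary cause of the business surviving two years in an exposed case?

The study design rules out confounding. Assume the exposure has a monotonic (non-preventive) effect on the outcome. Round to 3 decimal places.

Under exogeneity and monotonicity, PN = (RR − 1) / RR = 1 − 1/RR.
PN = (2.83 − 1) / 2.83 = 1.83 / 2.83 ≈ 0.6466

PN ≈ 0.647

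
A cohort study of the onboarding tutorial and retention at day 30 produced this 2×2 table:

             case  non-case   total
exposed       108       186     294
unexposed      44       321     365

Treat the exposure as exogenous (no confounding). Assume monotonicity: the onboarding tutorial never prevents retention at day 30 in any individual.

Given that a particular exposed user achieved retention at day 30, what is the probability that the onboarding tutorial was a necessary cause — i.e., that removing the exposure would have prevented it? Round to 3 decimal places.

p₁ = P(outcome | exposed) = 108/294 = 0.36735
p₀ = P(outcome | unexposed) = 44/365 = 0.12055
Under exogeneity and monotonicity, PN = (p₁ − p₀)/p₁.
PN = (0.36735 − 0.12055) / 0.36735 ≈ 0.6718

PN ≈ 0.672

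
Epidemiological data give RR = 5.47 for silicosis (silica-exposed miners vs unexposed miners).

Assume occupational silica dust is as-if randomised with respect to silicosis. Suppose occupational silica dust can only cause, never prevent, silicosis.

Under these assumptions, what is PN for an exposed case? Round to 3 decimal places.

PN ≈ 0.817

Under exogeneity and monotonicity, PN = (RR − 1) / RR = 1 − 1/RR.
PN = (5.47 − 1) / 5.47 = 4.47 / 5.47 ≈ 0.8172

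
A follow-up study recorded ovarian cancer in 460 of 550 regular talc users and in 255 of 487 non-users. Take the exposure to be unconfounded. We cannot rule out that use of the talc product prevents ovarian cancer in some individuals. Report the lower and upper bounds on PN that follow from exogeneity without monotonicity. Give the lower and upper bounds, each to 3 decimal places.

0.374 ≤ PN ≤ 0.570

p₁ = P(outcome | exposed) = 460/550 = 0.83636
p₀ = P(outcome | unexposed) = 255/487 = 0.52361
Under exogeneity alone the bounds on PN are max{0,(p₁−p₀)/p₁} ≤ PN ≤ min{1,(1−p₀)/p₁}.
  lower = (p₁ − p₀)/p₁ = 0.31275 / 0.83636 ≈ 0.3739
  upper = min{1, (1 − p₀)/p₁} = 0.47639 / 0.83636 ≈ 0.5696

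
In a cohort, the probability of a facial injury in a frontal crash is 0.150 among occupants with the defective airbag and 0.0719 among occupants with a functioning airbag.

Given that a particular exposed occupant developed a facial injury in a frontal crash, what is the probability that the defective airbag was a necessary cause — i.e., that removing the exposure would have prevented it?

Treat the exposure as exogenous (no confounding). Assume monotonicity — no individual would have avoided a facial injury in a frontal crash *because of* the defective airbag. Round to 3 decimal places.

Let p₁ = 0.15, p₀ = 0.0719.
Under exogeneity and monotonicity, PN = (p₁ − p₀) / p₁.
PN = (0.15 − 0.0719) / 0.15 = 0.0781 / 0.15 ≈ 0.5207

PN ≈ 0.521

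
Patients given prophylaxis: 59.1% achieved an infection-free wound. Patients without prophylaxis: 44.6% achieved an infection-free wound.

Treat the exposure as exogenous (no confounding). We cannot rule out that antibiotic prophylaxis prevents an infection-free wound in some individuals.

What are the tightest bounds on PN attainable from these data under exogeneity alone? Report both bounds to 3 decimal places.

0.245 ≤ PN ≤ 0.937

p₁ = 0.591, p₀ = 0.446.
Under exogeneity alone the bounds on PN are max{0,(p₁−p₀)/p₁} ≤ PN ≤ min{1,(1−p₀)/p₁}.
  lower = (p₁ − p₀)/p₁ = 0.145 / 0.591 ≈ 0.2453
  upper = min{1, (1 − p₀)/p₁} = 0.554 / 0.591 ≈ 0.9374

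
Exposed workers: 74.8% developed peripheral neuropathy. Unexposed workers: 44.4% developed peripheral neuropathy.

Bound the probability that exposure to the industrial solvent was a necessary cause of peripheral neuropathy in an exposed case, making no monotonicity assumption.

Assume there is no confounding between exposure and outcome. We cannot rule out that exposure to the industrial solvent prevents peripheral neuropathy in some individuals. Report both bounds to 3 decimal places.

0.406 ≤ PN ≤ 0.743

p₁ = 0.748, p₀ = 0.444.
Under exogeneity alone the bounds on PN are max{0,(p₁−p₀)/p₁} ≤ PN ≤ min{1,(1−p₀)/p₁}.
  lower = (p₁ − p₀)/p₁ = 0.304 / 0.748 ≈ 0.4064
  upper = min{1, (1 − p₀)/p₁} = 0.556 / 0.748 ≈ 0.7433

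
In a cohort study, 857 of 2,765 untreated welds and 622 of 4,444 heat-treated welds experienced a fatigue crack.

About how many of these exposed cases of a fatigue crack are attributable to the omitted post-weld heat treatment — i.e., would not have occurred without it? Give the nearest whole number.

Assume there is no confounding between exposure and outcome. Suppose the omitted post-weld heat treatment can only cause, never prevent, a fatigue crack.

p₁ = P(outcome | exposed) = 857/2765 = 0.30995
p₀ = P(outcome | unexposed) = 622/4444 = 0.13996
PN = (p₁ − p₀)/p₁ = (0.30995 − 0.13996) / 0.30995 ≈ 0.54842.
Attributable cases ≈ PN × (exposed cases) = 0.54842 × 857 ≈ 470.00.

about 470 cases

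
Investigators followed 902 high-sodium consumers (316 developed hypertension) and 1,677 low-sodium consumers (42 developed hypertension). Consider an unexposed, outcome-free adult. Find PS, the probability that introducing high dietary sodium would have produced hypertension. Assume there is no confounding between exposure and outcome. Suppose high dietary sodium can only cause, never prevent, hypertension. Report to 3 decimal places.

p₁ = P(outcome | exposed) = 316/902 = 0.35033
p₀ = P(outcome | unexposed) = 42/1677 = 0.025045
Under exogeneity and monotonicity, PS = (p₁ − p₀) / (1 − p₀).
PS = (0.35033 − 0.025045) / (1 − 0.025045) = 0.32529 / 0.97496 ≈ 0.3336

PS ≈ 0.334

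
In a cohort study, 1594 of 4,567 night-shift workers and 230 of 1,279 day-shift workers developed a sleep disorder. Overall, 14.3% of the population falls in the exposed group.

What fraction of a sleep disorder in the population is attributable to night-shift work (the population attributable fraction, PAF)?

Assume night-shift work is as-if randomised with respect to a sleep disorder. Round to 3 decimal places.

p₁ = P(outcome | exposed) = 1594/4567 = 0.34903
p₀ = P(outcome | unexposed) = 230/1279 = 0.17983
Overall risk P(Y=1) = π·p₁ + (1−π)·p₀ = 0.143×0.34903 + 0.857×0.17983 = 0.20402.
Under exogeneity, PAF = [P(Y=1) − p₀] / P(Y=1).
PAF = (0.20402 − 0.17983) / 0.20402 ≈ 0.1186

PAF ≈ 0.119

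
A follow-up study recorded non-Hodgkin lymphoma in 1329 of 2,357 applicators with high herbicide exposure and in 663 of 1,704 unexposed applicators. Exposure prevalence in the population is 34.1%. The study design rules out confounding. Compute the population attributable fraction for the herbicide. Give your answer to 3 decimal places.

PAF ≈ 0.133

p₁ = P(outcome | exposed) = 1329/2357 = 0.56385
p₀ = P(outcome | unexposed) = 663/1704 = 0.38908
Overall risk P(Y=1) = π·p₁ + (1−π)·p₀ = 0.341×0.56385 + 0.659×0.38908 = 0.44868.
Under exogeneity, PAF = [P(Y=1) − p₀] / P(Y=1).
PAF = (0.44868 − 0.38908) / 0.44868 ≈ 0.1328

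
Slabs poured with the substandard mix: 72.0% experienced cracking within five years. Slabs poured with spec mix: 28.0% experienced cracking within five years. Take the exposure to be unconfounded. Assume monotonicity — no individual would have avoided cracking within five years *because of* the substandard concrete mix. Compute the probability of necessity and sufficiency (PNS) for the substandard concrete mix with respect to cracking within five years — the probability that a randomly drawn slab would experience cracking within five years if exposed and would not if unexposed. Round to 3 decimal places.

p₁ = 0.72, p₀ = 0.28.
Under exogeneity and monotonicity, PNS = p₁ − p₀.
PNS = 0.72 − 0.28 = 0.44

PNS ≈ 0.440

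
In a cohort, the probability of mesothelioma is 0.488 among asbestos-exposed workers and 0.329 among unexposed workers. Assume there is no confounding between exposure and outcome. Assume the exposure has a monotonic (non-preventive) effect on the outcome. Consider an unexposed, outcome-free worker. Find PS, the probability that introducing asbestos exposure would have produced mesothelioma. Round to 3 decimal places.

PS ≈ 0.237

Let p₁ = 0.488, p₀ = 0.329.
Under exogeneity and monotonicity, PS = (p₁ − p₀) / (1 − p₀).
PS = (0.488 − 0.329) / (1 − 0.329) = 0.159 / 0.671 ≈ 0.2370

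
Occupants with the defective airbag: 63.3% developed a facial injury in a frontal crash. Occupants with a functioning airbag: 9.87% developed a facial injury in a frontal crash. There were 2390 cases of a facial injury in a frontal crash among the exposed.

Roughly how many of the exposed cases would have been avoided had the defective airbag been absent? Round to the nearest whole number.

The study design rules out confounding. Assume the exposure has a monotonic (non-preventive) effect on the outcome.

about 2017 cases

p₁ = 0.633, p₀ = 0.0987.
PN = (p₁ − p₀)/p₁ = (0.633 − 0.0987) / 0.633 ≈ 0.84408.
Attributable cases ≈ PN × (exposed cases) = 0.84408 × 2390 ≈ 2017.34.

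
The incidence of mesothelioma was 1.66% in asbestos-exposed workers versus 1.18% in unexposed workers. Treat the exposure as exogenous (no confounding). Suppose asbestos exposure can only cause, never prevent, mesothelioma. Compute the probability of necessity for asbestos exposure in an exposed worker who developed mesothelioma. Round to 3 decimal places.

PN ≈ 0.289

p₁ = 0.0166, p₀ = 0.0118.
Under exogeneity and monotonicity, PN = (p₁ − p₀) / p₁.
PN = (0.0166 − 0.0118) / 0.0166 = 0.0048 / 0.0166 ≈ 0.2892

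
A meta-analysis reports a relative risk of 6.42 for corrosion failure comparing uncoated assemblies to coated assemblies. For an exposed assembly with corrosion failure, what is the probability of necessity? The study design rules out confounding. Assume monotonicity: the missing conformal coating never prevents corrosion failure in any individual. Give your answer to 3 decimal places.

PN ≈ 0.844

Under exogeneity and monotonicity, PN = (RR − 1) / RR = 1 − 1/RR.
PN = (6.42 − 1) / 6.42 = 5.42 / 6.42 ≈ 0.8442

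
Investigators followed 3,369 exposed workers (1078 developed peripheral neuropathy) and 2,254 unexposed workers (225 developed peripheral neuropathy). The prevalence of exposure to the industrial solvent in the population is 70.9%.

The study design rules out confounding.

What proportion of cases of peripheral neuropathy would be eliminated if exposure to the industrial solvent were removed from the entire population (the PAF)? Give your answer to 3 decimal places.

PAF ≈ 0.610

p₁ = P(outcome | exposed) = 1078/3369 = 0.31998
p₀ = P(outcome | unexposed) = 225/2254 = 0.099823
Overall risk P(Y=1) = π·p₁ + (1−π)·p₀ = 0.709×0.31998 + 0.291×0.099823 = 0.25591.
Under exogeneity, PAF = [P(Y=1) − p₀] / P(Y=1).
PAF = (0.25591 − 0.099823) / 0.25591 ≈ 0.6099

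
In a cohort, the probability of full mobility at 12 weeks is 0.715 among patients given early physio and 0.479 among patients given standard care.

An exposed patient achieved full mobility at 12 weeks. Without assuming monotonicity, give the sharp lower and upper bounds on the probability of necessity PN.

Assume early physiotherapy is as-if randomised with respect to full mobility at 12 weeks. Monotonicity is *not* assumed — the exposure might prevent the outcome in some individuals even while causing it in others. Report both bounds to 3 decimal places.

Let p₁ = 0.715, p₀ = 0.479.
Under exogeneity alone the bounds on PN are max{0,(p₁−p₀)/p₁} ≤ PN ≤ min{1,(1−p₀)/p₁}.
  lower = (p₁ − p₀)/p₁ = 0.236 / 0.715 ≈ 0.3301
  upper = min{1, (1 − p₀)/p₁} = 0.521 / 0.715 ≈ 0.7287

0.330 ≤ PN ≤ 0.729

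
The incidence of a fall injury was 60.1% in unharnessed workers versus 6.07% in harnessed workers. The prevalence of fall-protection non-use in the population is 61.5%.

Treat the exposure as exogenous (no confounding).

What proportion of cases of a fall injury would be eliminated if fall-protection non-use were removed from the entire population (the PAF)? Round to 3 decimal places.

p₁ = 0.601, p₀ = 0.0607.
Overall risk P(Y=1) = π·p₁ + (1−π)·p₀ = 0.615×0.601 + 0.385×0.0607 = 0.39298.
Under exogeneity, PAF = [P(Y=1) − p₀] / P(Y=1).
PAF = (0.39298 − 0.0607) / 0.39298 ≈ 0.8455

PAF ≈ 0.846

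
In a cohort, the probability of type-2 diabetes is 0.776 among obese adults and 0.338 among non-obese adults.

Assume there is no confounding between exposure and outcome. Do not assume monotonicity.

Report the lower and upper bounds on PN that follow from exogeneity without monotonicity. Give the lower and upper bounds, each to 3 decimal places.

0.564 ≤ PN ≤ 0.853

Let p₁ = 0.776, p₀ = 0.338.
Under exogeneity alone the bounds on PN are max{0,(p₁−p₀)/p₁} ≤ PN ≤ min{1,(1−p₀)/p₁}.
  lower = (p₁ − p₀)/p₁ = 0.438 / 0.776 ≈ 0.5644
  upper = min{1, (1 − p₀)/p₁} = 0.662 / 0.776 ≈ 0.8531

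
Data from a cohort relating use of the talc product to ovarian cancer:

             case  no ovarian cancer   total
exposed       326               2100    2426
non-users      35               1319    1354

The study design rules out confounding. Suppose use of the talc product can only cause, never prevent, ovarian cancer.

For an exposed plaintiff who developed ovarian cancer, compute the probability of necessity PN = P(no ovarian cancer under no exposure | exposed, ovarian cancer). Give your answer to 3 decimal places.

p₁ = P(outcome | exposed) = 326/2426 = 0.13438
p₀ = P(outcome | unexposed) = 35/1354 = 0.025849
Under exogeneity and monotonicity, PN = (p₁ − p₀) / p₁.
PN = (0.13438 − 0.025849) / 0.13438 = 0.10853 / 0.13438 ≈ 0.8076

PN ≈ 0.808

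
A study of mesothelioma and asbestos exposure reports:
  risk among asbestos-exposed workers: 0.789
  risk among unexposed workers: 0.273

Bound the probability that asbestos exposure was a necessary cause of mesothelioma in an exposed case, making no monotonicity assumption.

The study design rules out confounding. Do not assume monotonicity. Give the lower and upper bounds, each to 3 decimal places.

0.654 ≤ PN ≤ 0.921

Let p₁ = 0.789, p₀ = 0.273.
Under exogeneity alone the bounds on PN are max{0,(p₁−p₀)/p₁} ≤ PN ≤ min{1,(1−p₀)/p₁}.
  lower = (p₁ − p₀)/p₁ = 0.516 / 0.789 ≈ 0.6540
  upper = min{1, (1 − p₀)/p₁} = 0.727 / 0.789 ≈ 0.9214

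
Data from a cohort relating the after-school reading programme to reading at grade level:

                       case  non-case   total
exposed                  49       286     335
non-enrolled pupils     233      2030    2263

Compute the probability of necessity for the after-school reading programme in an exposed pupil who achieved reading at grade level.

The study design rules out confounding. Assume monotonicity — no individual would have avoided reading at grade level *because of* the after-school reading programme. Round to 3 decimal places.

p₁ = P(outcome | exposed) = 49/335 = 0.14627
p₀ = P(outcome | unexposed) = 233/2263 = 0.10296
Under exogeneity and monotonicity, PN = (p₁ − p₀) / p₁.
PN = (0.14627 − 0.10296) / 0.14627 = 0.043308 / 0.14627 ≈ 0.2961

PN ≈ 0.296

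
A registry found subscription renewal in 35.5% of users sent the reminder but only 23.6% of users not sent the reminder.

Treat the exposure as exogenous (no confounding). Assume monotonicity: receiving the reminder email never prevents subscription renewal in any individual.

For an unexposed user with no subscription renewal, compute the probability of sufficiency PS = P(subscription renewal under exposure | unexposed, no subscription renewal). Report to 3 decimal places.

PS ≈ 0.156

p₁ = 0.355, p₀ = 0.236.
Under exogeneity and monotonicity, PS = (p₁ − p₀) / (1 − p₀).
PS = (0.355 − 0.236) / (1 − 0.236) = 0.119 / 0.764 ≈ 0.1558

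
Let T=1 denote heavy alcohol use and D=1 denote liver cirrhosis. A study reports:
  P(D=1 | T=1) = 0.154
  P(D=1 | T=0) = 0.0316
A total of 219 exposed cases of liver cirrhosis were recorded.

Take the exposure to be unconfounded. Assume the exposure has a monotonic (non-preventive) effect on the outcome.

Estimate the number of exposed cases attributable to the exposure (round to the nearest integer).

about 174 cases

Let p₁ = 0.154, p₀ = 0.0316.
PN = (p₁ − p₀)/p₁ = (0.154 − 0.0316) / 0.154 ≈ 0.79481.
Attributable cases ≈ PN × (exposed cases) = 0.79481 × 219 ≈ 174.06.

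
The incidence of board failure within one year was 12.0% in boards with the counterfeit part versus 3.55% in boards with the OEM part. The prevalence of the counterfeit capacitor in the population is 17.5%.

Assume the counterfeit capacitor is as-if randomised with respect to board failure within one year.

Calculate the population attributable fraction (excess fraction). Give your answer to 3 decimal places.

PAF ≈ 0.294

p₁ = 0.12, p₀ = 0.0355.
Overall risk P(Y=1) = π·p₁ + (1−π)·p₀ = 0.175×0.12 + 0.825×0.0355 = 0.050287.
Under exogeneity, PAF = [P(Y=1) − p₀] / P(Y=1).
PAF = (0.050287 − 0.0355) / 0.050287 ≈ 0.2941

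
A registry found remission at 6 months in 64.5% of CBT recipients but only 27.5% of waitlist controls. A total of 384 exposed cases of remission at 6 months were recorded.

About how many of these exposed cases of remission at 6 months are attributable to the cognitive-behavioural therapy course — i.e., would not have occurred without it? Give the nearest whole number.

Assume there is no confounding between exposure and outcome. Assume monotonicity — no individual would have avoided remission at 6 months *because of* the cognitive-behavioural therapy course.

about 220 cases

p₁ = 0.645, p₀ = 0.275.
PN = (p₁ − p₀)/p₁ = (0.645 − 0.275) / 0.645 ≈ 0.57364.
Attributable cases ≈ PN × (exposed cases) = 0.57364 × 384 ≈ 220.28.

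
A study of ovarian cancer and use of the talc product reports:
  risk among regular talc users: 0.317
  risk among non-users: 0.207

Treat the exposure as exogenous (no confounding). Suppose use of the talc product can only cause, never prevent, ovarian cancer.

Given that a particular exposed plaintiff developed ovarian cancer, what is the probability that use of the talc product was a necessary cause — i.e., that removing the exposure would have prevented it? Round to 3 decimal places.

Let p₁ = 0.317, p₀ = 0.207.
Under exogeneity and monotonicity, PN = (p₁ − p₀) / p₁.
PN = (0.317 − 0.207) / 0.317 = 0.11 / 0.317 ≈ 0.3470

PN ≈ 0.347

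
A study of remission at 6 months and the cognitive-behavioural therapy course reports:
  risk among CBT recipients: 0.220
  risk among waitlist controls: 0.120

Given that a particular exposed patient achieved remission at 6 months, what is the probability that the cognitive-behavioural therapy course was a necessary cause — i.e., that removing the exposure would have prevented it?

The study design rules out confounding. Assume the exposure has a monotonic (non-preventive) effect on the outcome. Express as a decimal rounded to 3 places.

PN ≈ 0.455

Let p₁ = 0.22, p₀ = 0.12.
Under exogeneity and monotonicity, PN = (p₁ − p₀) / p₁.
PN = (0.22 − 0.12) / 0.22 = 0.1 / 0.22 ≈ 0.4545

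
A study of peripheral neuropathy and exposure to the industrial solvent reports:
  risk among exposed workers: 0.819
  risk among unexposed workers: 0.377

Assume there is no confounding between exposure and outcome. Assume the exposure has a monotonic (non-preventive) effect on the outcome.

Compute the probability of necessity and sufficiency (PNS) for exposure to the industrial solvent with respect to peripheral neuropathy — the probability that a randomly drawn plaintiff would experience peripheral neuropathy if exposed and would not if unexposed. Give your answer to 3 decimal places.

Let p₁ = 0.819, p₀ = 0.377.
Under exogeneity and monotonicity, PNS = p₁ − p₀.
PNS = 0.819 − 0.377 = 0.442

PNS ≈ 0.442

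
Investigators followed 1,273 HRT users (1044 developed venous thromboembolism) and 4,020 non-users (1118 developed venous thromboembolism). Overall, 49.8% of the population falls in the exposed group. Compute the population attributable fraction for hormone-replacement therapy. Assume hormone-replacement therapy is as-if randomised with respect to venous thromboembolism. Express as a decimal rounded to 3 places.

p₁ = P(outcome | exposed) = 1044/1273 = 0.82011
p₀ = P(outcome | unexposed) = 1118/4020 = 0.27811
Overall risk P(Y=1) = π·p₁ + (1−π)·p₀ = 0.498×0.82011 + 0.502×0.27811 = 0.54803.
Under exogeneity, PAF = [P(Y=1) − p₀] / P(Y=1).
PAF = (0.54803 − 0.27811) / 0.54803 ≈ 0.4925

PAF ≈ 0.493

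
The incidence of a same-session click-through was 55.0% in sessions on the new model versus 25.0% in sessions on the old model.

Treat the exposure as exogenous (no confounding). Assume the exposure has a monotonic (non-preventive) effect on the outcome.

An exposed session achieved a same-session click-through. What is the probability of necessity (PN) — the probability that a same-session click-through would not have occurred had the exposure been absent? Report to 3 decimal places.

PN ≈ 0.545

p₁ = 0.55, p₀ = 0.25.
Under exogeneity and monotonicity, PN = (p₁ − p₀) / p₁.
PN = (0.55 − 0.25) / 0.55 = 0.3 / 0.55 ≈ 0.5455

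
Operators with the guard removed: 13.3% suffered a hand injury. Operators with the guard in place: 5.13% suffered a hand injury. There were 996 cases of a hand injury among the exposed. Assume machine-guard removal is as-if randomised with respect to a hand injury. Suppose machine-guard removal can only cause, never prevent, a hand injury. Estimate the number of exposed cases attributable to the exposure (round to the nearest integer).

p₁ = 0.133, p₀ = 0.0513.
PN = (p₁ − p₀)/p₁ = (0.133 − 0.0513) / 0.133 ≈ 0.61429.
Attributable cases ≈ PN × (exposed cases) = 0.61429 × 996 ≈ 611.83.

about 612 cases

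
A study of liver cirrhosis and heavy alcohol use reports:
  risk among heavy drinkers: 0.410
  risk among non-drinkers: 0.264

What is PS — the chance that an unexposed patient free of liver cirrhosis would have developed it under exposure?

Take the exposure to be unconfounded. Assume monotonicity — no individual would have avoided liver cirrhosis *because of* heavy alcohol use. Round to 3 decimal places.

Let p₁ = 0.41, p₀ = 0.264.
Under exogeneity and monotonicity, PS = (p₁ − p₀) / (1 − p₀).
PS = (0.41 − 0.264) / (1 − 0.264) = 0.146 / 0.736 ≈ 0.1984

PS ≈ 0.198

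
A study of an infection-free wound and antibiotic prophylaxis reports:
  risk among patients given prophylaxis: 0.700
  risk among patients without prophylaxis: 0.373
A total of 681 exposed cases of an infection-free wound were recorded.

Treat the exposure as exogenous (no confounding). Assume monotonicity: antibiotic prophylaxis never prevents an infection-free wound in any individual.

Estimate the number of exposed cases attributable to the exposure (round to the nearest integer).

about 318 cases

Let p₁ = 0.7, p₀ = 0.373.
PN = (p₁ − p₀)/p₁ = (0.7 − 0.373) / 0.7 ≈ 0.46714.
Attributable cases ≈ PN × (exposed cases) = 0.46714 × 681 ≈ 318.12.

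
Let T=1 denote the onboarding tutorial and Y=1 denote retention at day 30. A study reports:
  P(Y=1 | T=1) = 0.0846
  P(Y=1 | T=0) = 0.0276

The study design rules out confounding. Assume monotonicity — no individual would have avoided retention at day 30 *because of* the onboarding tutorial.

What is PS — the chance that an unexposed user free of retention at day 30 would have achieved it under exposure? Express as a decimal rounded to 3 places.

Let p₁ = 0.0846, p₀ = 0.0276.
Under exogeneity and monotonicity, PS = (p₁ − p₀) / (1 − p₀).
PS = (0.0846 − 0.0276) / (1 − 0.0276) = 0.057 / 0.9724 ≈ 0.0586

PS ≈ 0.059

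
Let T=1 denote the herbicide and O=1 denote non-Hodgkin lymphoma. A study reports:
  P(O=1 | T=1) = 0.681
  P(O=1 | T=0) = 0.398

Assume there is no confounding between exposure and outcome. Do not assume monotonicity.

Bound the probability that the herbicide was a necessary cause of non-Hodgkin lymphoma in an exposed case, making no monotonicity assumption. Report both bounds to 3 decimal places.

0.416 ≤ PN ≤ 0.884

Let p₁ = 0.681, p₀ = 0.398.
Under exogeneity alone the bounds on PN are max{0,(p₁−p₀)/p₁} ≤ PN ≤ min{1,(1−p₀)/p₁}.
  lower = (p₁ − p₀)/p₁ = 0.283 / 0.681 ≈ 0.4156
  upper = min{1, (1 − p₀)/p₁} = 0.602 / 0.681 ≈ 0.8840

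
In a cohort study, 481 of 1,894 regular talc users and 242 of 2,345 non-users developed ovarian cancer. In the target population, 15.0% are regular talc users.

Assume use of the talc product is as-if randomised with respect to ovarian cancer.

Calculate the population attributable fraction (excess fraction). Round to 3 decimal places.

p₁ = P(outcome | exposed) = 481/1894 = 0.25396
p₀ = P(outcome | unexposed) = 242/2345 = 0.1032
Overall risk P(Y=1) = π·p₁ + (1−π)·p₀ = 0.15×0.25396 + 0.85×0.1032 = 0.12581.
Under exogeneity, PAF = [P(Y=1) − p₀] / P(Y=1).
PAF = (0.12581 − 0.1032) / 0.12581 ≈ 0.1797

PAF ≈ 0.180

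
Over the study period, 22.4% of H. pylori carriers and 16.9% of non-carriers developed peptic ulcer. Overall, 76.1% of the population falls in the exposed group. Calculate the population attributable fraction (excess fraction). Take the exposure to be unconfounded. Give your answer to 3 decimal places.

p₁ = 0.224, p₀ = 0.169.
Overall risk P(Y=1) = π·p₁ + (1−π)·p₀ = 0.761×0.224 + 0.239×0.169 = 0.21085.
Under exogeneity, PAF = [P(Y=1) − p₀] / P(Y=1).
PAF = (0.21085 − 0.169) / 0.21085 ≈ 0.1985

PAF ≈ 0.199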